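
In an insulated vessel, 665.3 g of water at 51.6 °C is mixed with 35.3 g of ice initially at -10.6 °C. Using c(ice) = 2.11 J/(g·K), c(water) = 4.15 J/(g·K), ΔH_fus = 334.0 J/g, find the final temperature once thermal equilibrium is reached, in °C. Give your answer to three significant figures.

T_f = 44.7 °C

Heat to bring ice to 0 °C and melt it: q₁ = 35.3×2.11×10.6 + 35.3×334.0 = 12580 J
Heat the water can supply cooling to 0 °C: 665.3×4.15×51.6 = 142467 J > q₁, so all ice melts.
Energy balance: 665.3×4.15×(51.6 − T) = 12580 + 35.3×4.15×(T − 0)
2760.995(51.6 − T) = 12580 + 146.495 T
142467 − 12580 = 2907.490 T
T = 129887 / 2907.490 = 44.67 °C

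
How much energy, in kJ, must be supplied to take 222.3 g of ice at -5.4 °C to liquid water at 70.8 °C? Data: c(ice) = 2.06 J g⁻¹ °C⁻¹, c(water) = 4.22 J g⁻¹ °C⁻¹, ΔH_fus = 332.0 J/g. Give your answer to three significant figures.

q1 (heat ice -5.4→0.0 °C): 222.3 × 2.06 × 5.4 = 2473 J
q2 (melt at 0 °C): 222.3 × 332.0 = 73804 J
q3 (heat water 0.0→70.8 °C): 222.3 × 4.22 × 70.8 = 66418 J
Total: 2473 + 73804 + 66418 = 142695 J = 143 kJ

q = 143 kJ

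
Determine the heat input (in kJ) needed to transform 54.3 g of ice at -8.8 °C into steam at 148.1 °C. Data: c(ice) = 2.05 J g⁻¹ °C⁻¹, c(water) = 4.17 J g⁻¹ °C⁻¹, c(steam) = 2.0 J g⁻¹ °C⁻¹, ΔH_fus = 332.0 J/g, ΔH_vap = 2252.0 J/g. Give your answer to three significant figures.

q1 (heat ice -8.8→0.0 °C): 54.3 × 2.05 × 8.8 = 980 J
q2 (melt at 0 °C): 54.3 × 332.0 = 18028 J
q3 (heat water 0.0→100.0 °C): 54.3 × 4.17 × 100.0 = 22643 J
q4 (vaporize at 100 °C): 54.3 × 2252.0 = 122284 J
q5 (heat steam 100.0→148.1 °C): 54.3 × 2.0 × 48.1 = 5224 J
Total: 980 + 18028 + 22643 + 122284 + 5224 = 169159 J = 169 kJ

q = 169 kJ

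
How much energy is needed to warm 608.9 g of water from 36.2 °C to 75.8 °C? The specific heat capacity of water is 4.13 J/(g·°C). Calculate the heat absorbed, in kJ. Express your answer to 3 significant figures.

q = 99.6 kJ

q = m c ΔT = 608.9 × 4.13 × (75.8 − 36.2)
q = 608.9 × 4.13 × 39.6 = 99580 J = 99.6 kJ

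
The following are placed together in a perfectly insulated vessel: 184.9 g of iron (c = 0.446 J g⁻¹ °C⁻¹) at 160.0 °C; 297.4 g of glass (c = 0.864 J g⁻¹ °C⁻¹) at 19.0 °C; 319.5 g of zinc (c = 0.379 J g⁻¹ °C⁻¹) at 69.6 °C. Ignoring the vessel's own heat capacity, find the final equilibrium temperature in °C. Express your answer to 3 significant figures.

Σ mᵢcᵢ(T − Tᵢ) = 0  ⇒  T = Σ mᵢcᵢTᵢ / Σ mᵢcᵢ
Σ mᵢcᵢ = 184.9×0.446 + 297.4×0.864 + 319.5×0.379 = 460.5095
Σ mᵢcᵢTᵢ = 82.4654×160.0 + 256.9536×19.0 + 121.0905×69.6 = 26504
T = 26504 / 460.5095 = 57.55 °C

T_f = 57.6 °C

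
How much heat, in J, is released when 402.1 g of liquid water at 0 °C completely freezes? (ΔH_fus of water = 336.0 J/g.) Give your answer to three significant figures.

q = 135000 J

q = m × ΔH_fus = 402.1 × 336.0 = 135100 J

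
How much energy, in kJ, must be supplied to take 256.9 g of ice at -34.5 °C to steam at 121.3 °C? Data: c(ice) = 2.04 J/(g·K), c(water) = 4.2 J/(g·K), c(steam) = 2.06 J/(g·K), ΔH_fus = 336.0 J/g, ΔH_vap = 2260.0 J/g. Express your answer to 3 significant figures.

q1 (heat ice -34.5→0.0 °C): 256.9 × 2.04 × 34.5 = 18081 J
q2 (melt at 0 °C): 256.9 × 336.0 = 86318 J
q3 (heat water 0.0→100.0 °C): 256.9 × 4.2 × 100.0 = 107898 J
q4 (vaporize at 100 °C): 256.9 × 2260.0 = 580594 J
q5 (heat steam 100.0→121.3 °C): 256.9 × 2.06 × 21.3 = 11272 J
Total: 18081 + 86318 + 107898 + 580594 + 11272 = 804163 J = 804 kJ

q = 804 kJ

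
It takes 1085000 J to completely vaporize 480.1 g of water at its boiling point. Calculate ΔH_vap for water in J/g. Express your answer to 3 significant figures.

ΔH_vap = 2260 J/g

ΔH_vap = q / m = 1085000 / 480.1 = 2260 J/g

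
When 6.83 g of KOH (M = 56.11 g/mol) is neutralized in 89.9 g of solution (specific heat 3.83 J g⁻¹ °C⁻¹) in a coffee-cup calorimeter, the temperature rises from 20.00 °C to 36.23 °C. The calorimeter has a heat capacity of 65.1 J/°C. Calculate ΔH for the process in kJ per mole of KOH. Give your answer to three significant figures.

ΔH = -54.6 kJ/mol

|ΔT| = |36.23 − 20.00| = 16.23 °C
|q_surr| = (89.9 × 3.83 + 65.1) × 16.23 = 409.417 × 16.23 = 6645 J
n(KOH) = 6.83 / 56.11 = 0.1217 mol
Temperature rose, so q_rxn = −|q_surr| = -6.645 kJ
ΔH = q_rxn / n = -54.60 kJ/mol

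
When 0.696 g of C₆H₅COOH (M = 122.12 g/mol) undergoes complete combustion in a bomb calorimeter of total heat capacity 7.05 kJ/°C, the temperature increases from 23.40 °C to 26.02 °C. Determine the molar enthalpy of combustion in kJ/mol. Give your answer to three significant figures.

ΔT = 26.02 − 23.40 = 2.62 °C
q_cal = C_cal × ΔT = 7.05 × 2.62 = 18.471 kJ
n = 0.696 / 122.12 = 0.005699 mol
q_rxn = −q_cal = -18.471 kJ
ΔH = -18.471 / 0.005699 = -3241 kJ/mol

ΔH = -3240 kJ/mol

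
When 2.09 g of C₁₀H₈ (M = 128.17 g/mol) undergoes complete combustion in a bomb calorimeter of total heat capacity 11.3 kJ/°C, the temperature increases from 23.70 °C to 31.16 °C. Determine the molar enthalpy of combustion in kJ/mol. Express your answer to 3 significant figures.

ΔH = -5170 kJ/mol

ΔT = 31.16 − 23.70 = 7.46 °C
q_cal = C_cal × ΔT = 11.3 × 7.46 = 84.298 kJ
n = 2.09 / 128.17 = 0.01631 mol
q_rxn = −q_cal = -84.298 kJ
ΔH = -84.298 / 0.01631 = -5168 kJ/mol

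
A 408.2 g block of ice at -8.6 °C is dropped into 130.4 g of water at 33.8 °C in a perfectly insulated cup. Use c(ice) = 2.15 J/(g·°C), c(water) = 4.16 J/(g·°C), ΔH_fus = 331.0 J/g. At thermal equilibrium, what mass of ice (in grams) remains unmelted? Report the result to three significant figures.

m_ice remaining = 376 g

Heat to warm all ice to 0 °C: 408.2×2.15×8.6 = 7547.6 J
Heat released by water cooling to 0 °C: 130.4×4.16×33.8 = 18335 J
18335 J < 7547.6 + 408.2×331.0 = 142661.8 J, so not all ice melts; final T = 0 °C.
Heat left for melting: 18335 − 7547.6 = 10787.4 J
Mass melted = 10787.4 / 331.0 = 32.59 g
Ice remaining = 408.2 − 32.59 = 375.61 g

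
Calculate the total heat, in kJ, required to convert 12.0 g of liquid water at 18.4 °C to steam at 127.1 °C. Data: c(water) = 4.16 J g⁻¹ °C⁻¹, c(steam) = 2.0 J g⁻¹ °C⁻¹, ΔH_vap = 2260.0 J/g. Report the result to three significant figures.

q = 31.8 kJ

q1 (heat water 18.4→100.0 °C): 12.0 × 4.16 × 81.6 = 4073 J
q2 (vaporize at 100 °C): 12.0 × 2260.0 = 27120 J
q3 (heat steam 100.0→127.1 °C): 12.0 × 2.0 × 27.1 = 650 J
Total: 4073 + 27120 + 650 = 31843 J = 31.8 kJ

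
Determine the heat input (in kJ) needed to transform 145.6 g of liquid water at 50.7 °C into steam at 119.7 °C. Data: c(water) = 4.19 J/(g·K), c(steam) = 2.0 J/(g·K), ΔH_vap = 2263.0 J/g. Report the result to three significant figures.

q = 365 kJ

q1 (heat water 50.7→100.0 °C): 145.6 × 4.19 × 49.3 = 30076 J
q2 (vaporize at 100 °C): 145.6 × 2263.0 = 329493 J
q3 (heat steam 100.0→119.7 °C): 145.6 × 2.0 × 19.7 = 5737 J
Total: 30076 + 329493 + 5737 = 365306 J = 365 kJ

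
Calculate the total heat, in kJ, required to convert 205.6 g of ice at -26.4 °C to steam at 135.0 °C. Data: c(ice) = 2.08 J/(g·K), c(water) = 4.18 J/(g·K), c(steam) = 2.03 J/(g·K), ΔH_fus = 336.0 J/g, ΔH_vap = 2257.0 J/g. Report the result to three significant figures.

q = 645 kJ

q1 (heat ice -26.4→0.0 °C): 205.6 × 2.08 × 26.4 = 11290 J
q2 (melt at 0 °C): 205.6 × 336.0 = 69082 J
q3 (heat water 0.0→100.0 °C): 205.6 × 4.18 × 100.0 = 85941 J
q4 (vaporize at 100 °C): 205.6 × 2257.0 = 464039 J
q5 (heat steam 100.0→135.0 °C): 205.6 × 2.03 × 35.0 = 14608 J
Total: 11290 + 69082 + 85941 + 464039 + 14608 = 644960 J = 645 kJ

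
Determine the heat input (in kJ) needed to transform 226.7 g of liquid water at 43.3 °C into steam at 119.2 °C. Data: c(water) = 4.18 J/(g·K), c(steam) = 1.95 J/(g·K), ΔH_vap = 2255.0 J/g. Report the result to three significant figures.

q1 (heat water 43.3→100.0 °C): 226.7 × 4.18 × 56.7 = 53729 J
q2 (vaporize at 100 °C): 226.7 × 2255.0 = 511209 J
q3 (heat steam 100.0→119.2 °C): 226.7 × 1.95 × 19.2 = 8488 J
Total: 53729 + 511209 + 8488 = 573426 J = 573 kJ

q = 573 kJ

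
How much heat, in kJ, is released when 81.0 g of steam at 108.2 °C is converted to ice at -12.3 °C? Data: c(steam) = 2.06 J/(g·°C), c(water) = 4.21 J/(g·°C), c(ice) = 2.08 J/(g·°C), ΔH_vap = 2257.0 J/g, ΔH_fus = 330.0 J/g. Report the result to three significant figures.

q1 (cool steam 108.2→100 °C): 81.0 × 2.06 × 8.2 = 1368 J
q2 (condense at 100 °C): 81.0 × 2257.0 = 182817 J
q3 (cool water 100→0 °C): 81.0 × 4.21 × 100.0 = 34101 J
q4 (freeze at 0 °C): 81.0 × 330.0 = 26730 J
q5 (cool ice 0→-12.3 °C): 81.0 × 2.08 × 12.3 = 2072 J
Total: 1368 + 182817 + 34101 + 26730 + 2072 = 247088 J = 247 kJ

q = 247 kJ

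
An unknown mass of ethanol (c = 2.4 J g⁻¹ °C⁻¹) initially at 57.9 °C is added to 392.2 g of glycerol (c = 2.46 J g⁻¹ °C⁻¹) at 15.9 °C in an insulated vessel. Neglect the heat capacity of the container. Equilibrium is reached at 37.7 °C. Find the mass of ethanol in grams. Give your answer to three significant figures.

m = 434 g

q_gained = (392.2 × 2.46) × (37.7 − 15.9) = 21030 J
q_lost = m × 2.4 × (57.9 − 37.7) = 48.48 m
m = 21030 / 48.48 = 434 g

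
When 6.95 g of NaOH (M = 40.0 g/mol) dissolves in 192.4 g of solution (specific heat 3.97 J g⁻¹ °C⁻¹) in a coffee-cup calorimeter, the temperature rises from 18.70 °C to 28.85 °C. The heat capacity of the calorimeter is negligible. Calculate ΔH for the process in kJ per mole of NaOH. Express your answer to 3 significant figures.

ΔH = -44.6 kJ/mol

|ΔT| = |28.85 − 18.70| = 10.15 °C
|q_surr| = (192.4 × 3.97) × 10.15 = 763.828 × 10.15 = 7753 J
n(NaOH) = 6.95 / 40.0 = 0.1738 mol
Temperature rose, so q_rxn = −|q_surr| = -7.753 kJ
ΔH = q_rxn / n = -44.61 kJ/mol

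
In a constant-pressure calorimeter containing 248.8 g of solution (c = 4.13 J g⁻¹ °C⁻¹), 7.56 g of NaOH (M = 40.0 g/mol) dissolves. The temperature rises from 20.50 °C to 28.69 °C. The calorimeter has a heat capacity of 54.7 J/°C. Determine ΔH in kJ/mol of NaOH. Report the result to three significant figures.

|ΔT| = |28.69 − 20.50| = 8.19 °C
|q_surr| = (248.8 × 4.13 + 54.7) × 8.19 = 1082.244 × 8.19 = 8864 J
n(NaOH) = 7.56 / 40.0 = 0.1890 mol
Temperature rose, so q_rxn = −|q_surr| = -8.864 kJ
ΔH = q_rxn / n = -46.90 kJ/mol

ΔH = -46.9 kJ/mol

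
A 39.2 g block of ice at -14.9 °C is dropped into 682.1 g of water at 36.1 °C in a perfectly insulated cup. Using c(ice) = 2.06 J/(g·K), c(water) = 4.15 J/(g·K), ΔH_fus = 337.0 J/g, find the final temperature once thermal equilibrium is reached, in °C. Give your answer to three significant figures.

Heat to bring ice to 0 °C and melt it: q₁ = 39.2×2.06×14.9 + 39.2×337.0 = 14414 J
Heat the water can supply cooling to 0 °C: 682.1×4.15×36.1 = 102189 J > q₁, so all ice melts.
Energy balance: 682.1×4.15×(36.1 − T) = 14414 + 39.2×4.15×(T − 0)
2830.715(36.1 − T) = 14414 + 162.68 T
102189 − 14414 = 2993.395 T
T = 87775 / 2993.395 = 29.32 °C

T_f = 29.3 °C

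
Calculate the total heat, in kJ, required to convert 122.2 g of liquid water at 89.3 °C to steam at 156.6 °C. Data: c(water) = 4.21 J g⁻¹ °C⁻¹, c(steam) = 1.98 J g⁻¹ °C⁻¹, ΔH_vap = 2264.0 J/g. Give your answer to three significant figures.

q1 (heat water 89.3→100.0 °C): 122.2 × 4.21 × 10.7 = 5505 J
q2 (vaporize at 100 °C): 122.2 × 2264.0 = 276661 J
q3 (heat steam 100.0→156.6 °C): 122.2 × 1.98 × 56.6 = 13695 J
Total: 5505 + 276661 + 13695 = 295861 J = 296 kJ

q = 296 kJ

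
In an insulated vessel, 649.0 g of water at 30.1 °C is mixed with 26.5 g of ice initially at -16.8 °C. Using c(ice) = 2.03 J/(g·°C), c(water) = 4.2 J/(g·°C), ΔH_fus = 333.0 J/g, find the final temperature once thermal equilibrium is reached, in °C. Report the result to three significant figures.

T_f = 25.5 °C

Heat to bring ice to 0 °C and melt it: q₁ = 26.5×2.03×16.8 + 26.5×333.0 = 9728.3 J
Heat the water can supply cooling to 0 °C: 649.0×4.2×30.1 = 82046.6 J > q₁, so all ice melts.
Energy balance: 649.0×4.2×(30.1 − T) = 9728.3 + 26.5×4.2×(T − 0)
2725.8(30.1 − T) = 9728.3 + 111.3 T
82046.6 − 9728.3 = 2837.1 T
T = 72318.3 / 2837.1 = 25.49 °C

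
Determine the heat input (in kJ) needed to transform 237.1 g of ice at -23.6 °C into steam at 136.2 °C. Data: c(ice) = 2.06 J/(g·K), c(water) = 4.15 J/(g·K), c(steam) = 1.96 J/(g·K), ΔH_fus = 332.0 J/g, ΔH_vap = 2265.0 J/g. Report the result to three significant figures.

q = 742 kJ

q1 (heat ice -23.6→0.0 °C): 237.1 × 2.06 × 23.6 = 11527 J
q2 (melt at 0 °C): 237.1 × 332.0 = 78717 J
q3 (heat water 0.0→100.0 °C): 237.1 × 4.15 × 100.0 = 98397 J
q4 (vaporize at 100 °C): 237.1 × 2265.0 = 537032 J
q5 (heat steam 100.0→136.2 °C): 237.1 × 1.96 × 36.2 = 16823 J
Total: 11527 + 78717 + 98397 + 537032 + 16823 = 742496 J = 742 kJ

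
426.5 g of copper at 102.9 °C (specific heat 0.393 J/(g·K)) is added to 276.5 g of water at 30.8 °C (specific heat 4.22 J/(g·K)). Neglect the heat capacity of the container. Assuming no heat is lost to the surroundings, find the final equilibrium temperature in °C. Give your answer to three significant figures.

Heat lost by copper = heat gained by water.
(426.5)(0.393)(102.9 − T) = (276.5)(4.22)(T − 30.8)
167.6145 (102.9 − T) = 1166.83 (T − 30.8)
17248 − 167.6145 T = 1166.83 T − 35938
53186 = 1334.4445 T
T = 39.86 °C

T_f = 39.9 °C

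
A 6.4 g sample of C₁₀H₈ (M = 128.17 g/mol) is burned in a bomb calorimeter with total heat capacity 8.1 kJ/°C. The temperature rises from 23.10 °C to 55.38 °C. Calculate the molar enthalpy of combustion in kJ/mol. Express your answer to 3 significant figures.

ΔT = 55.38 − 23.10 = 32.28 °C
q_cal = C_cal × ΔT = 8.1 × 32.28 = 261.468 kJ
n = 6.4 / 128.17 = 0.04993 mol
q_rxn = −q_cal = -261.468 kJ
ΔH = -261.468 / 0.04993 = -5237 kJ/mol

ΔH = -5240 kJ/mol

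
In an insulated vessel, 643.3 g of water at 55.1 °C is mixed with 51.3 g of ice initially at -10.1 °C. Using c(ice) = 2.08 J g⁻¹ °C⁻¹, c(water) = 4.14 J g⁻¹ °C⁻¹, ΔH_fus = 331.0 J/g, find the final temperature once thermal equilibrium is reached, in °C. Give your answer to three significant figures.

T_f = 44.8 °C

Heat to bring ice to 0 °C and melt it: q₁ = 51.3×2.08×10.1 + 51.3×331.0 = 18058 J
Heat the water can supply cooling to 0 °C: 643.3×4.14×55.1 = 146746 J > q₁, so all ice melts.
Energy balance: 643.3×4.14×(55.1 − T) = 18058 + 51.3×4.14×(T − 0)
2663.262(55.1 − T) = 18058 + 212.382 T
146746 − 18058 = 2875.644 T
T = 128688 / 2875.644 = 44.75 °C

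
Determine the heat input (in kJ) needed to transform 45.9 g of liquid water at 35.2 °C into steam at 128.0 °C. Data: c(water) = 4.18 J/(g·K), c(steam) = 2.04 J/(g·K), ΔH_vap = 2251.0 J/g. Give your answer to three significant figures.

q = 118 kJ

q1 (heat water 35.2→100.0 °C): 45.9 × 4.18 × 64.8 = 12433 J
q2 (vaporize at 100 °C): 45.9 × 2251.0 = 103321 J
q3 (heat steam 100.0→128.0 °C): 45.9 × 2.04 × 28.0 = 2622 J
Total: 12433 + 103321 + 2622 = 118376 J = 118 kJ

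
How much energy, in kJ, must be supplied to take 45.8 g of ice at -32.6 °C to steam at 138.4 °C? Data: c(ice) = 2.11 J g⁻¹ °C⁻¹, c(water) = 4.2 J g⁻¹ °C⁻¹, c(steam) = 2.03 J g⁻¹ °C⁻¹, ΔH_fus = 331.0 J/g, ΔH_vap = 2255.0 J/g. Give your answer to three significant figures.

q = 144 kJ

q1 (heat ice -32.6→0.0 °C): 45.8 × 2.11 × 32.6 = 3150 J
q2 (melt at 0 °C): 45.8 × 331.0 = 15160 J
q3 (heat water 0.0→100.0 °C): 45.8 × 4.2 × 100.0 = 19236 J
q4 (vaporize at 100 °C): 45.8 × 2255.0 = 103279 J
q5 (heat steam 100.0→138.4 °C): 45.8 × 2.03 × 38.4 = 3570 J
Total: 3150 + 15160 + 19236 + 103279 + 3570 = 144395 J = 144 kJ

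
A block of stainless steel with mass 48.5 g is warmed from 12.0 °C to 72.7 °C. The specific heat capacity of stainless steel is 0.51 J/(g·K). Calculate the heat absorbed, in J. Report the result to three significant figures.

q = 1500 J

q = m c ΔT = 48.5 × 0.51 × (72.7 − 12.0)
q = 48.5 × 0.51 × 60.7 = 1501 J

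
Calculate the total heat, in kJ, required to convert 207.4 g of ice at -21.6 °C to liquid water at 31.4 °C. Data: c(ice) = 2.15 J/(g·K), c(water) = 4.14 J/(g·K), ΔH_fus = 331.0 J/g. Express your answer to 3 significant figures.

q = 105 kJ

q1 (heat ice -21.6→0.0 °C): 207.4 × 2.15 × 21.6 = 9632 J
q2 (melt at 0 °C): 207.4 × 331.0 = 68649 J
q3 (heat water 0.0→31.4 °C): 207.4 × 4.14 × 31.4 = 26961 J
Total: 9632 + 68649 + 26961 = 105242 J = 105 kJ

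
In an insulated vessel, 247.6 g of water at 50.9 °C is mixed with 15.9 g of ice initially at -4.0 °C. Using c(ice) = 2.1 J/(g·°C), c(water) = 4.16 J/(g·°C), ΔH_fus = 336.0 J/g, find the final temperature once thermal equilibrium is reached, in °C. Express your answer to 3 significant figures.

T_f = 42.8 °C

Heat to bring ice to 0 °C and melt it: q₁ = 15.9×2.1×4.0 + 15.9×336.0 = 5476.0 J
Heat the water can supply cooling to 0 °C: 247.6×4.16×50.9 = 52427.8 J > q₁, so all ice melts.
Energy balance: 247.6×4.16×(50.9 − T) = 5476.0 + 15.9×4.16×(T − 0)
1030.016(50.9 − T) = 5476.0 + 66.144 T
52427.8 − 5476.0 = 1096.160 T
T = 46951.8 / 1096.160 = 42.83 °C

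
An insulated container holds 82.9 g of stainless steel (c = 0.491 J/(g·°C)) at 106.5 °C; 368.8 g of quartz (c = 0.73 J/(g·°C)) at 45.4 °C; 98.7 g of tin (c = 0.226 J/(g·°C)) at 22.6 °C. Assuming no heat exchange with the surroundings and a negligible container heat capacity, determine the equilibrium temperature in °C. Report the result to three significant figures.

Σ mᵢcᵢ(T − Tᵢ) = 0  ⇒  T = Σ mᵢcᵢTᵢ / Σ mᵢcᵢ
Σ mᵢcᵢ = 82.9×0.491 + 368.8×0.73 + 98.7×0.226 = 332.2341
Σ mᵢcᵢTᵢ = 40.7039×106.5 + 269.224×45.4 + 22.3062×22.6 = 17062
T = 17062 / 332.2341 = 51.36 °C

T_f = 51.4 °C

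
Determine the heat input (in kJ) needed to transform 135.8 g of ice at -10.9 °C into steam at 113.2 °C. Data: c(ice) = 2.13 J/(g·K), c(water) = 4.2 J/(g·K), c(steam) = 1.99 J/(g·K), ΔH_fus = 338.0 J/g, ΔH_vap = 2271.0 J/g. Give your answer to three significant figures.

q = 418 kJ

q1 (heat ice -10.9→0.0 °C): 135.8 × 2.13 × 10.9 = 3153 J
q2 (melt at 0 °C): 135.8 × 338.0 = 45900 J
q3 (heat water 0.0→100.0 °C): 135.8 × 4.2 × 100.0 = 57036 J
q4 (vaporize at 100 °C): 135.8 × 2271.0 = 308402 J
q5 (heat steam 100.0→113.2 °C): 135.8 × 1.99 × 13.2 = 3567 J
Total: 3153 + 45900 + 57036 + 308402 + 3567 = 418058 J = 418 kJ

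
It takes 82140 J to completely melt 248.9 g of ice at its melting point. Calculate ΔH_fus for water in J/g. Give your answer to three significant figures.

ΔH_fus = q / m = 82140 / 248.9 = 330 J/g

ΔH_fus = 330 J/g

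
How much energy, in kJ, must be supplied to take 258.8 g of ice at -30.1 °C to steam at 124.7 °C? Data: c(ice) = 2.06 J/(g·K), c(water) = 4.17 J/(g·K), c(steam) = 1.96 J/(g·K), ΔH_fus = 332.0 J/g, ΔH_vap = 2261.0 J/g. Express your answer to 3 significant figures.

q = 808 kJ

q1 (heat ice -30.1→0.0 °C): 258.8 × 2.06 × 30.1 = 16047 J
q2 (melt at 0 °C): 258.8 × 332.0 = 85922 J
q3 (heat water 0.0→100.0 °C): 258.8 × 4.17 × 100.0 = 107920 J
q4 (vaporize at 100 °C): 258.8 × 2261.0 = 585147 J
q5 (heat steam 100.0→124.7 °C): 258.8 × 1.96 × 24.7 = 12529 J
Total: 16047 + 85922 + 107920 + 585147 + 12529 = 807565 J = 808 kJ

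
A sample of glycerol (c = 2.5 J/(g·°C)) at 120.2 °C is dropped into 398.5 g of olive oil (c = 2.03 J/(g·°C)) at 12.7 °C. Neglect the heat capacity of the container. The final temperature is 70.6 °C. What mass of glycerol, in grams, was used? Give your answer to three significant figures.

q_gained = (398.5 × 2.03) × (70.6 − 12.7) = 46840 J
q_lost = m × 2.5 × (120.2 − 70.6) = 124 m
m = 46840 / 124 = 378 g

m = 378 g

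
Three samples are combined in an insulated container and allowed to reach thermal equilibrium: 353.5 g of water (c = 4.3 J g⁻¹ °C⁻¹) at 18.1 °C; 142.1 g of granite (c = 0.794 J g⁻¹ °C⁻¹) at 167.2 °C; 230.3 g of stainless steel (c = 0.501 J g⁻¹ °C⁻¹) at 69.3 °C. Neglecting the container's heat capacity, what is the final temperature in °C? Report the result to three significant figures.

T_f = 31.1 °C

Σ mᵢcᵢ(T − Tᵢ) = 0  ⇒  T = Σ mᵢcᵢTᵢ / Σ mᵢcᵢ
Σ mᵢcᵢ = 353.5×4.3 + 142.1×0.794 + 230.3×0.501 = 1748.2577
Σ mᵢcᵢTᵢ = 1520.05×18.1 + 112.8274×167.2 + 115.3803×69.3 = 54374
T = 54374 / 1748.2577 = 31.10 °C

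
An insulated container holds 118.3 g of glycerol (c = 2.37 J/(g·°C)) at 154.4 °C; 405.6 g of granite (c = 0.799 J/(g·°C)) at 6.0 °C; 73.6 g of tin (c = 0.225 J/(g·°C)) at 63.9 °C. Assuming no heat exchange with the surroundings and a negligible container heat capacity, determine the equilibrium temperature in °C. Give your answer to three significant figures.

Σ mᵢcᵢ(T − Tᵢ) = 0  ⇒  T = Σ mᵢcᵢTᵢ / Σ mᵢcᵢ
Σ mᵢcᵢ = 118.3×2.37 + 405.6×0.799 + 73.6×0.225 = 621.0054
Σ mᵢcᵢTᵢ = 280.371×154.4 + 324.0744×6.0 + 16.56×63.9 = 46292
T = 46292 / 621.0054 = 74.54 °C

T_f = 74.5 °C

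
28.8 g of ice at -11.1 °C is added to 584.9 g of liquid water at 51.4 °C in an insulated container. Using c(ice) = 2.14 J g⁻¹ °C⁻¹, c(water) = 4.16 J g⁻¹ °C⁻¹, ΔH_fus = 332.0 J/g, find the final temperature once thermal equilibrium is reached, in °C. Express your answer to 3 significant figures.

T_f = 45.0 °C

Heat to bring ice to 0 °C and melt it: q₁ = 28.8×2.14×11.1 + 28.8×332.0 = 10246 J
Heat the water can supply cooling to 0 °C: 584.9×4.16×51.4 = 125066 J > q₁, so all ice melts.
Energy balance: 584.9×4.16×(51.4 − T) = 10246 + 28.8×4.16×(T − 0)
2433.184(51.4 − T) = 10246 + 119.808 T
125066 − 10246 = 2552.992 T
T = 114820 / 2552.992 = 44.97 °C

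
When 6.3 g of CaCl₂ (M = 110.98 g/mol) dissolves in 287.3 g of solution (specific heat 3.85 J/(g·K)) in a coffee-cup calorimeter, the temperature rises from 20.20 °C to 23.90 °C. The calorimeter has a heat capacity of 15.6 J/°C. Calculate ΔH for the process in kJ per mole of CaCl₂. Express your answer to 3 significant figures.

|ΔT| = |23.90 − 20.20| = 3.70 °C
|q_surr| = (287.3 × 3.85 + 15.6) × 3.70 = 1121.705 × 3.70 = 4150 J
n(CaCl₂) = 6.3 / 110.98 = 0.05677 mol
Temperature rose, so q_rxn = −|q_surr| = -4.150 kJ
ΔH = q_rxn / n = -73.10 kJ/mol

ΔH = -73.1 kJ/mol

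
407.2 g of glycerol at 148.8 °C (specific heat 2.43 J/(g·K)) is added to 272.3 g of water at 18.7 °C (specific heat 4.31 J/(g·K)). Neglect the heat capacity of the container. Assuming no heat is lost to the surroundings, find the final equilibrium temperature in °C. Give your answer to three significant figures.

T_f = 78.2 °C

Heat lost by glycerol = heat gained by water.
(407.2)(2.43)(148.8 − T) = (272.3)(4.31)(T − 18.7)
989.496 (148.8 − T) = 1173.613 (T − 18.7)
147240 − 989.496 T = 1173.613 T − 21947
169187 = 2163.109 T
T = 78.21 °C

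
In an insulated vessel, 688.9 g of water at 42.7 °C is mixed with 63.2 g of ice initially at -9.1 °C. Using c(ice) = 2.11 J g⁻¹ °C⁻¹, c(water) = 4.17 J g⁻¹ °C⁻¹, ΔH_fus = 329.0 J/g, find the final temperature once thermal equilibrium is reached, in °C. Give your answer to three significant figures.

T_f = 32.1 °C

Heat to bring ice to 0 °C and melt it: q₁ = 63.2×2.11×9.1 + 63.2×329.0 = 22006 J
Heat the water can supply cooling to 0 °C: 688.9×4.17×42.7 = 122665 J > q₁, so all ice melts.
Energy balance: 688.9×4.17×(42.7 − T) = 22006 + 63.2×4.17×(T − 0)
2872.713(42.7 − T) = 22006 + 263.544 T
122665 − 22006 = 3136.257 T
T = 100659 / 3136.257 = 32.10 °C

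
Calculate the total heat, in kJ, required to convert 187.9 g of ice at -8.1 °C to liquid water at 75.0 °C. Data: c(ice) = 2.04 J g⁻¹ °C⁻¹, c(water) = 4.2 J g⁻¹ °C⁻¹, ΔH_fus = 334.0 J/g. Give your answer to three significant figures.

q = 125 kJ

q1 (heat ice -8.1→0.0 °C): 187.9 × 2.04 × 8.1 = 3105 J
q2 (melt at 0 °C): 187.9 × 334.0 = 62759 J
q3 (heat water 0.0→75.0 °C): 187.9 × 4.2 × 75.0 = 59189 J
Total: 3105 + 62759 + 59189 = 125053 J = 125 kJ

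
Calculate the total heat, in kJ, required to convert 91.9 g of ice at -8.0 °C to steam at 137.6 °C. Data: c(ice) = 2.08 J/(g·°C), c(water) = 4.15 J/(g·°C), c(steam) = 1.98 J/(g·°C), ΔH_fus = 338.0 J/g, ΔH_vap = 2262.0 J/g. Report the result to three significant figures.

q = 285 kJ

q1 (heat ice -8.0→0.0 °C): 91.9 × 2.08 × 8.0 = 1529 J
q2 (melt at 0 °C): 91.9 × 338.0 = 31062 J
q3 (heat water 0.0→100.0 °C): 91.9 × 4.15 × 100.0 = 38139 J
q4 (vaporize at 100 °C): 91.9 × 2262.0 = 207878 J
q5 (heat steam 100.0→137.6 °C): 91.9 × 1.98 × 37.6 = 6842 J
Total: 1529 + 31062 + 38139 + 207878 + 6842 = 285450 J = 285 kJ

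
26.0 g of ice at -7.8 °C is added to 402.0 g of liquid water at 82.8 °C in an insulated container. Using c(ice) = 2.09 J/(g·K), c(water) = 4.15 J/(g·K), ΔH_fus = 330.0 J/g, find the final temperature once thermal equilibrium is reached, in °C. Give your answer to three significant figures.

T_f = 72.7 °C

Heat to bring ice to 0 °C and melt it: q₁ = 26.0×2.09×7.8 + 26.0×330.0 = 9003.9 J
Heat the water can supply cooling to 0 °C: 402.0×4.15×82.8 = 138135 J > q₁, so all ice melts.
Energy balance: 402.0×4.15×(82.8 − T) = 9003.9 + 26.0×4.15×(T − 0)
1668.3(82.8 − T) = 9003.9 + 107.9 T
138135 − 9003.9 = 1776.2 T
T = 129131.1 / 1776.2 = 72.70 °C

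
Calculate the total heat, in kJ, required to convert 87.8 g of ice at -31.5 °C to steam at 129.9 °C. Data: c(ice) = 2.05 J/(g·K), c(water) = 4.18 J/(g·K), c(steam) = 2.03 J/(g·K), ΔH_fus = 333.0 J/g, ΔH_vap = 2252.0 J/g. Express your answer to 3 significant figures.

q1 (heat ice -31.5→0.0 °C): 87.8 × 2.05 × 31.5 = 5670 J
q2 (melt at 0 °C): 87.8 × 333.0 = 29237 J
q3 (heat water 0.0→100.0 °C): 87.8 × 4.18 × 100.0 = 36700 J
q4 (vaporize at 100 °C): 87.8 × 2252.0 = 197726 J
q5 (heat steam 100.0→129.9 °C): 87.8 × 2.03 × 29.9 = 5329 J
Total: 5670 + 29237 + 36700 + 197726 + 5329 = 274662 J = 275 kJ

q = 275 kJ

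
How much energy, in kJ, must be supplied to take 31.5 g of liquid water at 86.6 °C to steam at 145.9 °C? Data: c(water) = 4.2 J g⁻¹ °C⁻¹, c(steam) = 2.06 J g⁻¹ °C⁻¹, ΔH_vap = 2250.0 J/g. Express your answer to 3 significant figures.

q1 (heat water 86.6→100.0 °C): 31.5 × 4.2 × 13.4 = 1773 J
q2 (vaporize at 100 °C): 31.5 × 2250.0 = 70875 J
q3 (heat steam 100.0→145.9 °C): 31.5 × 2.06 × 45.9 = 2978 J
Total: 1773 + 70875 + 2978 = 75626 J = 75.6 kJ

q = 75.6 kJ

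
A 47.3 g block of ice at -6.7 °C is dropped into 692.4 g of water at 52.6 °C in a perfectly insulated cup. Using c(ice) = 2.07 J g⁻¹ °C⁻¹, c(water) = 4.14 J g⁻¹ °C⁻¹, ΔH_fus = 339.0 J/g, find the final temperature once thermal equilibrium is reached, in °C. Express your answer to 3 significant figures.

T_f = 43.8 °C

Heat to bring ice to 0 °C and melt it: q₁ = 47.3×2.07×6.7 + 47.3×339.0 = 16691 J
Heat the water can supply cooling to 0 °C: 692.4×4.14×52.6 = 150780 J > q₁, so all ice melts.
Energy balance: 692.4×4.14×(52.6 − T) = 16691 + 47.3×4.14×(T − 0)
2866.536(52.6 − T) = 16691 + 195.822 T
150780 − 16691 = 3062.358 T
T = 134089 / 3062.358 = 43.79 °C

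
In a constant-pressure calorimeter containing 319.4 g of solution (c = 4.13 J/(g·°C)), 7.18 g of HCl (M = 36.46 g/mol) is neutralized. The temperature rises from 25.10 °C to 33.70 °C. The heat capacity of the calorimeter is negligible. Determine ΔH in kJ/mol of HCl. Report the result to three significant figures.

|ΔT| = |33.70 − 25.10| = 8.60 °C
|q_surr| = (319.4 × 4.13) × 8.60 = 1319.122 × 8.60 = 11340 J
n(HCl) = 7.18 / 36.46 = 0.1969 mol
Temperature rose, so q_rxn = −|q_surr| = -11.34 kJ
ΔH = q_rxn / n = -57.59 kJ/mol

ΔH = -57.6 kJ/mol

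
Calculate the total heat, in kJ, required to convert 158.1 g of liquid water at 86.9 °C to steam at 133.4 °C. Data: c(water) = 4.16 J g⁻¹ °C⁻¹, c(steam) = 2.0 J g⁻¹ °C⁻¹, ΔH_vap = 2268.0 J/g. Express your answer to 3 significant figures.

q = 378 kJ

q1 (heat water 86.9→100.0 °C): 158.1 × 4.16 × 13.1 = 8616 J
q2 (vaporize at 100 °C): 158.1 × 2268.0 = 358571 J
q3 (heat steam 100.0→133.4 °C): 158.1 × 2.0 × 33.4 = 10561 J
Total: 8616 + 358571 + 10561 = 377748 J = 378 kJ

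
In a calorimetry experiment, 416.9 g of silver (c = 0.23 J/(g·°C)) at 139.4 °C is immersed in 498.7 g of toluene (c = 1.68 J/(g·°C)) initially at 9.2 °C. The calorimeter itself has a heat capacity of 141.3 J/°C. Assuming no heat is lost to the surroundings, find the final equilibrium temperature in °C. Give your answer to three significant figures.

T_f = 20.8 °C

Heat lost by silver = heat gained by toluene + calorimeter.
(416.9)(0.23)(139.4 − T) = [(498.7)(1.68) + 141.3](T − 9.2)
95.887 (139.4 − T) = 979.116 (T − 9.2)
13367 − 95.887 T = 979.116 T − 9007.9
22374.9 = 1075.003 T
T = 20.81 °C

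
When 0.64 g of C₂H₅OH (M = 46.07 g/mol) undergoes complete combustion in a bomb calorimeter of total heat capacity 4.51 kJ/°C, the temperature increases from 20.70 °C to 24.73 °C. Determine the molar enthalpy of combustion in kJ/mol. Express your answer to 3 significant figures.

ΔH = -1310 kJ/mol

ΔT = 24.73 − 20.70 = 4.03 °C
q_cal = C_cal × ΔT = 4.51 × 4.03 = 18.1753 kJ
n = 0.64 / 46.07 = 0.01389 mol
q_rxn = −q_cal = -18.1753 kJ
ΔH = -18.1753 / 0.01389 = -1309 kJ/mol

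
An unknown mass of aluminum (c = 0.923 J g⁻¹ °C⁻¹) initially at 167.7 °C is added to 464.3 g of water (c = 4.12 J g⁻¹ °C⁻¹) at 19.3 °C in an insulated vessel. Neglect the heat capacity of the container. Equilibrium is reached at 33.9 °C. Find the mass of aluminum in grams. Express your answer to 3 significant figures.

m = 226 g

q_gained = (464.3 × 4.12) × (33.9 − 19.3) = 27930 J
q_lost = m × 0.923 × (167.7 − 33.9) = 123.4974 m
m = 27930 / 123.4974 = 226 g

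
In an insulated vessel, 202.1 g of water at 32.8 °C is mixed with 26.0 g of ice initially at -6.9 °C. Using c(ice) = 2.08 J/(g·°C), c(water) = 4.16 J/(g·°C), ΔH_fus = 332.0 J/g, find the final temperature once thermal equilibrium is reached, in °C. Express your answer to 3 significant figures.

Heat to bring ice to 0 °C and melt it: q₁ = 26.0×2.08×6.9 + 26.0×332.0 = 9005.2 J
Heat the water can supply cooling to 0 °C: 202.1×4.16×32.8 = 27576.1 J > q₁, so all ice melts.
Energy balance: 202.1×4.16×(32.8 − T) = 9005.2 + 26.0×4.16×(T − 0)
840.736(32.8 − T) = 9005.2 + 108.16 T
27576.1 − 9005.2 = 948.896 T
T = 18570.9 / 948.896 = 19.57 °C

T_f = 19.6 °C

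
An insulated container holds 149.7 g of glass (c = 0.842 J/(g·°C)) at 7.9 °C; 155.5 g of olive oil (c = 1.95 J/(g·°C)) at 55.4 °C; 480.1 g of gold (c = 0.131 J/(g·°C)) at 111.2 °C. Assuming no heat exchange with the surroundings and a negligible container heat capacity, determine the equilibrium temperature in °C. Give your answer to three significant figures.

Σ mᵢcᵢ(T − Tᵢ) = 0  ⇒  T = Σ mᵢcᵢTᵢ / Σ mᵢcᵢ
Σ mᵢcᵢ = 149.7×0.842 + 155.5×1.95 + 480.1×0.131 = 492.1655
Σ mᵢcᵢTᵢ = 126.0474×7.9 + 303.225×55.4 + 62.8931×111.2 = 24788
T = 24788 / 492.1655 = 50.37 °C

T_f = 50.4 °C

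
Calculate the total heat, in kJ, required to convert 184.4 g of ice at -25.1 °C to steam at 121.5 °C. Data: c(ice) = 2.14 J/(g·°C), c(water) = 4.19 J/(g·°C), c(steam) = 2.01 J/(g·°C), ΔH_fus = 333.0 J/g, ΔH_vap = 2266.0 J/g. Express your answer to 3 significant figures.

q1 (heat ice -25.1→0.0 °C): 184.4 × 2.14 × 25.1 = 9905 J
q2 (melt at 0 °C): 184.4 × 333.0 = 61405 J
q3 (heat water 0.0→100.0 °C): 184.4 × 4.19 × 100.0 = 77264 J
q4 (vaporize at 100 °C): 184.4 × 2266.0 = 417850 J
q5 (heat steam 100.0→121.5 °C): 184.4 × 2.01 × 21.5 = 7969 J
Total: 9905 + 61405 + 77264 + 417850 + 7969 = 574393 J = 574 kJ

q = 574 kJ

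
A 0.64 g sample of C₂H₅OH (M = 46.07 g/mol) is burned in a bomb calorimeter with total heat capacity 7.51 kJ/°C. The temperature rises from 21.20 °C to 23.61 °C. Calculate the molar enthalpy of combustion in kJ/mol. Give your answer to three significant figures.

ΔT = 23.61 − 21.20 = 2.41 °C
q_cal = C_cal × ΔT = 7.51 × 2.41 = 18.0991 kJ
n = 0.64 / 46.07 = 0.01389 mol
q_rxn = −q_cal = -18.0991 kJ
ΔH = -18.0991 / 0.01389 = -1303 kJ/mol

ΔH = -1300 kJ/mol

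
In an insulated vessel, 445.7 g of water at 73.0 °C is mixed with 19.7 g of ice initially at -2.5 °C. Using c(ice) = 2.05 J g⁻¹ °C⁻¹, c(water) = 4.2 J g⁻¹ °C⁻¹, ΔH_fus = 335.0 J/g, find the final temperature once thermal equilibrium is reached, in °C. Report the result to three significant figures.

Heat to bring ice to 0 °C and melt it: q₁ = 19.7×2.05×2.5 + 19.7×335.0 = 6700.5 J
Heat the water can supply cooling to 0 °C: 445.7×4.2×73.0 = 136652 J > q₁, so all ice melts.
Energy balance: 445.7×4.2×(73.0 − T) = 6700.5 + 19.7×4.2×(T − 0)
1871.94(73.0 − T) = 6700.5 + 82.74 T
136652 − 6700.5 = 1954.68 T
T = 129951.5 / 1954.68 = 66.48 °C

T_f = 66.5 °C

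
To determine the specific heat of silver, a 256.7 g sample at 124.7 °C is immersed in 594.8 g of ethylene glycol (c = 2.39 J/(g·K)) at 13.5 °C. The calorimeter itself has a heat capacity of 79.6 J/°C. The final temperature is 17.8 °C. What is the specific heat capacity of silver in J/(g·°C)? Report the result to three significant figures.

c = 0.235 J/(g·°C)

q_gained = (594.8 × 2.39 + 79.6) × (17.8 − 13.5) = 6455 J
q_lost = 256.7 × c × (124.7 − 17.8) = 27441.23 c
Set equal: c = 6455 / 27441.23 = 0.235 J/(g·°C)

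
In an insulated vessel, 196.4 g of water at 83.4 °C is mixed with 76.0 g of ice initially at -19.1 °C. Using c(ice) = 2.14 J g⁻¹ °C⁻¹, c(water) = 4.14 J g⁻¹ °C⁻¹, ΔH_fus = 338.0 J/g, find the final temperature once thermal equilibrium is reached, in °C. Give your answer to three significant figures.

Heat to bring ice to 0 °C and melt it: q₁ = 76.0×2.14×19.1 + 76.0×338.0 = 28794 J
Heat the water can supply cooling to 0 °C: 196.4×4.14×83.4 = 67812.2 J > q₁, so all ice melts.
Energy balance: 196.4×4.14×(83.4 − T) = 28794 + 76.0×4.14×(T − 0)
813.096(83.4 − T) = 28794 + 314.64 T
67812.2 − 28794 = 1127.736 T
T = 39018.2 / 1127.736 = 34.60 °C

T_f = 34.6 °C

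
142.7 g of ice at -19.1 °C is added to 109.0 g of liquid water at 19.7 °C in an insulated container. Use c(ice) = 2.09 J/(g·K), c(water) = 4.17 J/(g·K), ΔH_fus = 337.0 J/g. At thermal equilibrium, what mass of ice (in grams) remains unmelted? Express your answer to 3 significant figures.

Heat to warm all ice to 0 °C: 142.7×2.09×19.1 = 5696.4 J
Heat released by water cooling to 0 °C: 109.0×4.17×19.7 = 8954.2 J
8954.2 J < 5696.4 + 142.7×337.0 = 53786.3 J, so not all ice melts; final T = 0 °C.
Heat left for melting: 8954.2 − 5696.4 = 3257.8 J
Mass melted = 3257.8 / 337.0 = 9.667 g
Ice remaining = 142.7 − 9.667 = 133.033 g

m_ice remaining = 133 g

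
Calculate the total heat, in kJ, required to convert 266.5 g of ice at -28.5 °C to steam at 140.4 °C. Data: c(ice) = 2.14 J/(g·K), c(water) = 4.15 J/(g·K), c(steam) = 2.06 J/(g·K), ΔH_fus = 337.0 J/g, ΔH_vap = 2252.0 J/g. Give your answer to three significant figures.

q1 (heat ice -28.5→0.0 °C): 266.5 × 2.14 × 28.5 = 16254 J
q2 (melt at 0 °C): 266.5 × 337.0 = 89811 J
q3 (heat water 0.0→100.0 °C): 266.5 × 4.15 × 100.0 = 110598 J
q4 (vaporize at 100 °C): 266.5 × 2252.0 = 600158 J
q5 (heat steam 100.0→140.4 °C): 266.5 × 2.06 × 40.4 = 22179 J
Total: 16254 + 89811 + 110598 + 600158 + 22179 = 839000 J = 839 kJ

q = 839 kJ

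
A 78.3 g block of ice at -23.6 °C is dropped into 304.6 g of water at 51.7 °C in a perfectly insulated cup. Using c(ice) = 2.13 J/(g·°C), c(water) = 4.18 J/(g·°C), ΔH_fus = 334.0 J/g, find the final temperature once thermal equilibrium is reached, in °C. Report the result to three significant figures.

T_f = 22.3 °C

Heat to bring ice to 0 °C and melt it: q₁ = 78.3×2.13×23.6 + 78.3×334.0 = 30088 J
Heat the water can supply cooling to 0 °C: 304.6×4.18×51.7 = 65825.9 J > q₁, so all ice melts.
Energy balance: 304.6×4.18×(51.7 − T) = 30088 + 78.3×4.18×(T − 0)
1273.228(51.7 − T) = 30088 + 327.294 T
65825.9 − 30088 = 1600.522 T
T = 35737.9 / 1600.522 = 22.33 °C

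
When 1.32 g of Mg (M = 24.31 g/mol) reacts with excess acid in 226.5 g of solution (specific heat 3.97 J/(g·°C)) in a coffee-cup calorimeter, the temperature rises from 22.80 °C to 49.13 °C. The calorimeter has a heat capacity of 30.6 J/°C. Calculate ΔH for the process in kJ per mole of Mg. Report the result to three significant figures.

|ΔT| = |49.13 − 22.80| = 26.33 °C
|q_surr| = (226.5 × 3.97 + 30.6) × 26.33 = 929.805 × 26.33 = 24480 J
n(Mg) = 1.32 / 24.31 = 0.05430 mol
Temperature rose, so q_rxn = −|q_surr| = -24.48 kJ
ΔH = q_rxn / n = -450.8 kJ/mol

ΔH = -451 kJ/mol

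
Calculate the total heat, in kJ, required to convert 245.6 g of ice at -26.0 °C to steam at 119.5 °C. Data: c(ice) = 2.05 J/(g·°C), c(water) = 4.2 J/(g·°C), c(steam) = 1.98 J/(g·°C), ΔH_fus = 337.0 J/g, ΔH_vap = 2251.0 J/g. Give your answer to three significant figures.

q1 (heat ice -26.0→0.0 °C): 245.6 × 2.05 × 26.0 = 13090 J
q2 (melt at 0 °C): 245.6 × 337.0 = 82767 J
q3 (heat water 0.0→100.0 °C): 245.6 × 4.2 × 100.0 = 103152 J
q4 (vaporize at 100 °C): 245.6 × 2251.0 = 552846 J
q5 (heat steam 100.0→119.5 °C): 245.6 × 1.98 × 19.5 = 9483 J
Total: 13090 + 82767 + 103152 + 552846 + 9483 = 761338 J = 761 kJ

q = 761 kJ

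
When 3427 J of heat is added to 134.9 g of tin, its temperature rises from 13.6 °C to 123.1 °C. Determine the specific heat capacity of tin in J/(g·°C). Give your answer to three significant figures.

c = 0.232 J/(g·°C)

c = q / (m ΔT) = 3427 / (134.9 × 109.5)
c = 3427 / 14771.55 = 0.232 J/(g·°C)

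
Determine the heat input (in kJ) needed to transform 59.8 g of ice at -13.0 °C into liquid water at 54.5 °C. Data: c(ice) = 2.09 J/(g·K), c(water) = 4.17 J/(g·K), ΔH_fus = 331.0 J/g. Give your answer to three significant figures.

q1 (heat ice -13.0→0.0 °C): 59.8 × 2.09 × 13.0 = 1625 J
q2 (melt at 0 °C): 59.8 × 331.0 = 19794 J
q3 (heat water 0.0→54.5 °C): 59.8 × 4.17 × 54.5 = 13590 J
Total: 1625 + 19794 + 13590 = 35009 J = 35.0 kJ

q = 35.0 kJ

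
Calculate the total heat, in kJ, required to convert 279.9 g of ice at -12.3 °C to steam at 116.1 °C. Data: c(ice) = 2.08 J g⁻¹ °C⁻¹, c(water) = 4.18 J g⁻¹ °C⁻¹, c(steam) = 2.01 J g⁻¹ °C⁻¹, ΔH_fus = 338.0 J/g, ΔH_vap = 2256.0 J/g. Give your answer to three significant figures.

q = 859 kJ

q1 (heat ice -12.3→0.0 °C): 279.9 × 2.08 × 12.3 = 7161 J
q2 (melt at 0 °C): 279.9 × 338.0 = 94606 J
q3 (heat water 0.0→100.0 °C): 279.9 × 4.18 × 100.0 = 116998 J
q4 (vaporize at 100 °C): 279.9 × 2256.0 = 631454 J
q5 (heat steam 100.0→116.1 °C): 279.9 × 2.01 × 16.1 = 9058 J
Total: 7161 + 94606 + 116998 + 631454 + 9058 = 859277 J = 859 kJ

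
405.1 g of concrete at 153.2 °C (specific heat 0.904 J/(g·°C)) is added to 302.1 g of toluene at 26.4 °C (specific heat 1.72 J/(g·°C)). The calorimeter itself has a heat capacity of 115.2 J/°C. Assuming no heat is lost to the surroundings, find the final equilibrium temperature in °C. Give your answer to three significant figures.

T_f = 72.8 °C

Heat lost by concrete = heat gained by toluene + calorimeter.
(405.1)(0.904)(153.2 − T) = [(302.1)(1.72) + 115.2](T − 26.4)
366.2104 (153.2 − T) = 634.812 (T − 26.4)
56103 − 366.2104 T = 634.812 T − 16759
72862 = 1001.0224 T
T = 72.79 °C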